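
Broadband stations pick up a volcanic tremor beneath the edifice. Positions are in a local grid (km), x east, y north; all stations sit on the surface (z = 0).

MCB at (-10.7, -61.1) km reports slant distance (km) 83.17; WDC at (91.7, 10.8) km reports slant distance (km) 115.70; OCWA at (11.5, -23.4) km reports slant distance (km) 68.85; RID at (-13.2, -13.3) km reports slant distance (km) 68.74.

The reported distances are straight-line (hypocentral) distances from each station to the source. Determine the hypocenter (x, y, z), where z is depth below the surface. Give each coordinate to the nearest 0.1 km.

(0.8, -13.6, 67.3)

Each station gives a sphere (x−x_i)² + (y−y_i)² + z² = d_i² (stations at z=0).
Subtracting the MCB sphere from WDC and OCWA: z² cancels, leaving linear equations in x and y:
204.8 x + 143.8 y = -1791.41
44.4 x + 75.4 y = -990.96
Solving: x ≈ 0.820, y ≈ -13.626 km (keep extra digits for the depth step; rounded: 0.8, -13.6).
Then from the MCB sphere: z² = 83.17² − (x + 10.7)² − (y + 61.1)² with x = 0.820, y = -13.626, so z ≈ 67.311 ≈ 67.3 km.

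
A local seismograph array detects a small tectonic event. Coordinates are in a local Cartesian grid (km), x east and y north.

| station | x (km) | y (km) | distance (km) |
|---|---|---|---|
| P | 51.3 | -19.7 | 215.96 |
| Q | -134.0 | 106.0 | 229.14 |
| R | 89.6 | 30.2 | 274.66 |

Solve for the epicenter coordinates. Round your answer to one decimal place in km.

Circle about each station: (x − 51.3)² + (y + 19.7)² = 215.96²; (x + 134.0)² + (y − 106.0)² = 229.14²; (x − 89.6)² + (y − 30.2)² = 274.66².
Subtracting pairs of circle equations eliminates x²+y² and gives linear equations (the radical axes):
-370.6 x + 251.4 y = 20305.80
76.6 x + 99.8 y = -22878.97
Solving the 2×2 system: x ≈ -138.3, y ≈ -123.1 km.
Check against P (with the unrounded x, y): √((x − 51.3)²+(y + 19.7)²) = 215.96 ≈ 215.96 km. ✓

x ≈ -138.3 km, y ≈ -123.1 km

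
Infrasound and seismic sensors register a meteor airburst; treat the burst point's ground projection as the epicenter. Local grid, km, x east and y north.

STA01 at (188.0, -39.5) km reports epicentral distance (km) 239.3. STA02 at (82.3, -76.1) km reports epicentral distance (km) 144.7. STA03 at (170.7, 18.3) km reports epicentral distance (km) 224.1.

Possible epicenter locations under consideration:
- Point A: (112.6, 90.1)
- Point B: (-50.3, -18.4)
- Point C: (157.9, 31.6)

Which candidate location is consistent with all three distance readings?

Point B

For each candidate, compare |candidate − station| to the reported distance:
Point A: residuals STA01 89.4, STA02 24.2, STA03 131.7 → max 131.7 km
Point B: residuals STA01 0.1, STA02 0.1, STA03 0.1 → max 0.1 km
Point C: residuals STA01 162.1, STA02 13.1, STA03 205.6 → max 205.6 km
Only Point B has all residuals ≈ 0.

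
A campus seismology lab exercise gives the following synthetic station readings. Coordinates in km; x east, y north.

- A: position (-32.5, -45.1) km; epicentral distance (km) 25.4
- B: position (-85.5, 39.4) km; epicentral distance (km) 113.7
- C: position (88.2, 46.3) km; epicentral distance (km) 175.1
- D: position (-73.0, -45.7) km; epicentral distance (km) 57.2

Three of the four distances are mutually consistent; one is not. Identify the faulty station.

Solve using three stations at a time. Using A, B, C (subtract circle equations pairwise → linear system) gives (x, y) ≈ (-45.3, -67.0).
Distances from that point to each station vs reported:
  A: calculated 25.3 vs reported 25.4 → residual 0.1 km
  B: calculated 113.7 vs reported 113.7 → residual 0.0 km
  C: calculated 175.1 vs reported 175.1 → residual 0.0 km
  D: calculated 34.9 vs reported 57.2 → residual 22.3 km
A, B, C are mutually consistent (residuals ≈ 0); D is off by 22.3 km.

D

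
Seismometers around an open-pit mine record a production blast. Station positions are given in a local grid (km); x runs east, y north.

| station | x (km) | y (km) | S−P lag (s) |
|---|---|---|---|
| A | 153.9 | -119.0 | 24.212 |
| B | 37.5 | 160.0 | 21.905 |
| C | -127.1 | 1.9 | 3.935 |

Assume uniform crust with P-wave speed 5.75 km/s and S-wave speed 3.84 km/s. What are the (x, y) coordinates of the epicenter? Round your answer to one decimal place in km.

x ≈ -115.2 km, y ≈ -42.0 km

Distance from S−P lag: d = Δt · v_P v_S / (v_P − v_S) = Δt · (5.75·3.84)/(5.75−3.84) ≈ 11.5602·Δt.
So d_A = 279.90, d_B = 253.23, d_C = 45.49 km.
Circle about each station: (x − 153.9)² + (y + 119.0)² = 279.90²; (x − 37.5)² + (y − 160.0)² = 253.23²; (x + 127.1)² + (y − 1.9)² = 45.49².
Subtracting pairs of circle equations eliminates x²+y² and gives linear equations (the radical axes):
-232.8 x + 558.0 y = 3378.62
-562.0 x + 241.8 y = 54586.48
Solving the 2×2 system: x ≈ -115.2, y ≈ -42.0 km.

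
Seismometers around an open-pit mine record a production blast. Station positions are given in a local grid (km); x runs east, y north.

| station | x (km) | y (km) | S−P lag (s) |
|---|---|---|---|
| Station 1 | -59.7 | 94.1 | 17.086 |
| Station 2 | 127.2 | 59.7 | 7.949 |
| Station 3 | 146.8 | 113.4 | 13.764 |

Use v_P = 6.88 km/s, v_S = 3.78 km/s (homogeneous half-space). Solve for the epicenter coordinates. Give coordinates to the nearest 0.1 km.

(68.0, 29.0)

Distance from S−P lag: d = Δt · v_P v_S / (v_P − v_S) = Δt · (6.88·3.78)/(6.88−3.78) ≈ 8.3892·Δt.
So d_Station 1 = 143.34, d_Station 2 = 66.69, d_Station 3 = 115.47 km.
Circle about each station: (x + 59.7)² + (y − 94.1)² = 143.34²; (x − 127.2)² + (y − 59.7)² = 66.69²; (x − 146.8)² + (y − 113.4)² = 115.47².
Subtracting the Station 1 equation from the Station 2 and Station 3 equations removes the quadratic terms:
373.8 x − 68.8 y = 23423.83
413.0 x + 38.6 y = 29203.93
Solving the 2×2 system: x ≈ 68.0, y ≈ 29.0 km.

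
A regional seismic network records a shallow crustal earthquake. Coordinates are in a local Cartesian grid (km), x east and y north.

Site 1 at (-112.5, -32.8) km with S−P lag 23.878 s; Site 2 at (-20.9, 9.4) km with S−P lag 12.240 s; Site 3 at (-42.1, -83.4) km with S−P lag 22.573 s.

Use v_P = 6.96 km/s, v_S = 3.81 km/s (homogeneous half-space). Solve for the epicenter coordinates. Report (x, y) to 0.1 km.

x ≈ 53.2 km, y ≈ 81.0 km

Distance from S−P lag: d = Δt · v_P v_S / (v_P − v_S) = Δt · (6.96·3.81)/(6.96−3.81) ≈ 8.4183·Δt.
So d_Site 1 = 201.01, d_Site 2 = 103.04, d_Site 3 = 190.03 km.
Circle about each station: (x + 112.5)² + (y + 32.8)² = 201.01²; (x + 20.9)² + (y − 9.4)² = 103.04²; (x + 42.1)² + (y + 83.4)² = 190.03².
Subtracting pairs of circle equations eliminates x²+y² and gives linear equations (the radical axes):
183.2 x + 84.4 y = 16580.86
140.8 x − 101.2 y = -710.50
Solving the 2×2 system: x ≈ 53.2, y ≈ 81.0 km.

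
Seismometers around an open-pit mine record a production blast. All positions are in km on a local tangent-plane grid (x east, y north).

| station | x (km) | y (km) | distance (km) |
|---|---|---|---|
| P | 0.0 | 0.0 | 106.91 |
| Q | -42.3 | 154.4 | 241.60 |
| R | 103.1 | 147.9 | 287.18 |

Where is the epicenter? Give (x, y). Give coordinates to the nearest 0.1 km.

x ≈ -63.1 km, y ≈ -86.3 km

Circle about each station: x² + y² = 106.91²; (x + 42.3)² + (y − 154.4)² = 241.60²; (x − 103.1)² + (y − 147.9)² = 287.18².
Subtracting the P equation from the Q and R equations removes the quadratic terms:
-84.6 x + 308.8 y = -21312.16
206.2 x + 295.8 y = -38538.58
Solving the 2×2 system: x ≈ -63.1, y ≈ -86.3 km.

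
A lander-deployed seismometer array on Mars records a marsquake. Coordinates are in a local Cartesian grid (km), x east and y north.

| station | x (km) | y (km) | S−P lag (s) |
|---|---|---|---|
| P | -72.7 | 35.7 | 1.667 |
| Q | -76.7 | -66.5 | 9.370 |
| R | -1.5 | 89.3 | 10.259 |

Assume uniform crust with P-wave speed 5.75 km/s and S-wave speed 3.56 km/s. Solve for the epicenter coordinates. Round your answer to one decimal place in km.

-68.5 km east, 20.7 km north

Distance from S−P lag: d = Δt · v_P v_S / (v_P − v_S) = Δt · (5.75·3.56)/(5.75−3.56) ≈ 9.3470·Δt.
So d_P = 15.58, d_Q = 87.58, d_R = 95.89 km.
Circle about each station: (x + 72.7)² + (y − 35.7)² = 15.58²; (x + 76.7)² + (y + 66.5)² = 87.58²; (x + 1.5)² + (y − 89.3)² = 95.89².
Subtracting pairs of circle equations eliminates x²+y² and gives linear equations (the radical axes):
-8.0 x − 204.4 y = -3682.16
142.4 x + 107.2 y = -7535.20
Solving the 2×2 system: x ≈ -68.5, y ≈ 20.7 km.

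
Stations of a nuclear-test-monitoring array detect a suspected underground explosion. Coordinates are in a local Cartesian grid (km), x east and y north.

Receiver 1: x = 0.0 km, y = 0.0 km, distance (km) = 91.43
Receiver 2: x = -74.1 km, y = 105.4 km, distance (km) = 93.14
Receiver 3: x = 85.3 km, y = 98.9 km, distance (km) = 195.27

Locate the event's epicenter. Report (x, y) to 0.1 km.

x ≈ -90.4 km, y ≈ 13.7 km

Circle about each station: x² + y² = 91.43²; (x + 74.1)² + (y − 105.4)² = 93.14²; (x − 85.3)² + (y − 98.9)² = 195.27².
Subtracting pairs of circle equations eliminates x²+y² and gives linear equations (the radical axes):
-148.2 x + 210.8 y = 16284.36
170.6 x + 197.8 y = -12713.63
Solving the 2×2 system: x ≈ -90.4, y ≈ 13.7 km.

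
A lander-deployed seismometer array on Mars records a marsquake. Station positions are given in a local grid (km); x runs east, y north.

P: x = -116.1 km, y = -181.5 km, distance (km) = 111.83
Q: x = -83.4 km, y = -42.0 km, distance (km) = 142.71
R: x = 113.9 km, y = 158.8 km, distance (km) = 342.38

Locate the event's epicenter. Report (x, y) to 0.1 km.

-6.0 km east, -161.9 km north

Circle about each station: (x + 116.1)² + (y + 181.5)² = 111.83²; (x + 83.4)² + (y + 42.0)² = 142.71²; (x − 113.9)² + (y − 158.8)² = 342.38².
Subtracting the P equation from the Q and R equations removes the quadratic terms:
65.4 x + 279.0 y = -45562.10
460.0 x + 680.6 y = -112948.93
Solving the 2×2 system: x ≈ -6.0, y ≈ -161.9 km.
Check against P (with the unrounded x, y): √((x + 116.1)²+(y + 181.5)²) = 111.83 ≈ 111.83 km. ✓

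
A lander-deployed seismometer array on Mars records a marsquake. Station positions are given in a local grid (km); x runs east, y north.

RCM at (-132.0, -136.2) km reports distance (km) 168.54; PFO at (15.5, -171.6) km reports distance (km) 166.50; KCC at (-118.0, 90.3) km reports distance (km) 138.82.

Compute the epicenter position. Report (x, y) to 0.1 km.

Circle about each station: (x + 132.0)² + (y + 136.2)² = 168.54²; (x − 15.5)² + (y + 171.6)² = 166.50²; (x + 118.0)² + (y − 90.3)² = 138.82².
Subtracting the RCM equation from the PFO and KCC equations removes the quadratic terms:
295.0 x − 70.8 y = -5604.15
28.0 x + 453.0 y = -4761.61
Solving the 2×2 system: x ≈ -21.2, y ≈ -9.2 km.

-21.2 km east, -9.2 km north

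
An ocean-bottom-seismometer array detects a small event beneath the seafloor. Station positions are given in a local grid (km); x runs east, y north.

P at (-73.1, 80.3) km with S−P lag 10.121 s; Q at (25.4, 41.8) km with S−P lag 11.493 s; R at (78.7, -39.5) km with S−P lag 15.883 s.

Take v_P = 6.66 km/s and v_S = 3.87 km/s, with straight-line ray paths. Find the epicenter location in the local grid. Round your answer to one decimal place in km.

(-65.6, -12.9)

Distance from S−P lag: d = Δt · v_P v_S / (v_P − v_S) = Δt · (6.66·3.87)/(6.66−3.87) ≈ 9.2381·Δt.
So d_P = 93.50, d_Q = 106.17, d_R = 146.73 km.
Circle about each station: (x + 73.1)² + (y − 80.3)² = 93.50²; (x − 25.4)² + (y − 41.8)² = 106.17²; (x − 78.7)² + (y + 39.5)² = 146.73².
Subtracting pairs of circle equations eliminates x²+y² and gives linear equations (the radical axes):
197.0 x − 77.0 y = -11929.12
303.6 x − 239.6 y = -16825.20
Solving the 2×2 system: x ≈ -65.6, y ≈ -12.9 km.
Check against P (with the unrounded x, y): √((x + 73.1)²+(y − 80.3)²) = 93.49 ≈ 93.50 km. ✓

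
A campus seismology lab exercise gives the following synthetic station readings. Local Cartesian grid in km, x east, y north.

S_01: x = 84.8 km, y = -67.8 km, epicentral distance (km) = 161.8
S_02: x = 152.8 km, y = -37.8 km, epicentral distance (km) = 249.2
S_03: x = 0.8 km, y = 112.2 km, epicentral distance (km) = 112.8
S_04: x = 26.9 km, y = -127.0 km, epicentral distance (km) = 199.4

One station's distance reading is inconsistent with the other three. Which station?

S_01

Solve using three stations at a time. Using S_02, S_03, S_04 (subtract circle equations pairwise → linear system) gives (x, y) ≈ (-84.5, 38.4).
Distances from that point to each station vs reported:
  S_01: calculated 199.8 vs reported 161.8 → residual 38.0 km
  S_02: calculated 249.2 vs reported 249.2 → residual 0.0 km
  S_03: calculated 112.8 vs reported 112.8 → residual 0.0 km
  S_04: calculated 199.4 vs reported 199.4 → residual 0.0 km
S_02, S_03, S_04 are mutually consistent (residuals ≈ 0); S_01 is off by 38.0 km.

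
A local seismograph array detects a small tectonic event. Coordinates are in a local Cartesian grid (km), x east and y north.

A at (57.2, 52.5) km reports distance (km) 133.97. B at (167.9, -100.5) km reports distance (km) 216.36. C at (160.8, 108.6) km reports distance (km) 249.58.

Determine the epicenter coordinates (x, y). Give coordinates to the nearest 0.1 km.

x ≈ -39.8 km, y ≈ -39.9 km

Circle about each station: (x − 57.2)² + (y − 52.5)² = 133.97²; (x − 167.9)² + (y + 100.5)² = 216.36²; (x − 160.8)² + (y − 108.6)² = 249.58².
Subtracting pairs of circle equations eliminates x²+y² and gives linear equations (the radical axes):
221.4 x − 306.0 y = 3398.88
207.2 x + 112.2 y = -12719.71
Solving the 2×2 system: x ≈ -39.8, y ≈ -39.9 km.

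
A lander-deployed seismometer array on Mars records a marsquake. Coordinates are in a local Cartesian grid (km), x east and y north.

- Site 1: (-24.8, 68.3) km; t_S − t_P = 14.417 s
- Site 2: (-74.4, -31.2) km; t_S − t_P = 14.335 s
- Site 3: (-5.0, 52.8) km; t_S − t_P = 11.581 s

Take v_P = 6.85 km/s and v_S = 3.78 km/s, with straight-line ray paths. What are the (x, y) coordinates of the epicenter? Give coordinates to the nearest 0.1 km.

x ≈ 46.5 km, y ≈ -30.2 km

Distance from S−P lag: d = Δt · v_P v_S / (v_P − v_S) = Δt · (6.85·3.78)/(6.85−3.78) ≈ 8.4342·Δt.
So d_Site 1 = 121.60, d_Site 2 = 120.90, d_Site 3 = 97.68 km.
Circle about each station: (x + 24.8)² + (y − 68.3)² = 121.60²; (x + 74.4)² + (y + 31.2)² = 120.90²; (x + 5.0)² + (y − 52.8)² = 97.68².
Subtracting the Site 1 equation from the Site 2 and Site 3 equations removes the quadratic terms:
-99.2 x − 199.0 y = 1398.62
39.6 x − 31.0 y = 2778.09
Solving the 2×2 system: x ≈ 46.5, y ≈ -30.2 km.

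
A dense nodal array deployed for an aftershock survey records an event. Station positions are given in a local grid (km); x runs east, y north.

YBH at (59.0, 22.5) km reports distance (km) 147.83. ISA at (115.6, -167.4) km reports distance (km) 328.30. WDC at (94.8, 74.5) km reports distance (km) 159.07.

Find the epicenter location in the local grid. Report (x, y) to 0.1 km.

Circle about each station: (x − 59.0)² + (y − 22.5)² = 147.83²; (x − 115.6)² + (y + 167.4)² = 328.30²; (x − 94.8)² + (y − 74.5)² = 159.07².
Subtracting the YBH equation from the ISA and WDC equations removes the quadratic terms:
113.2 x − 379.8 y = -48528.31
71.6 x + 104.0 y = 7100.48
Solving the 2×2 system: x ≈ -60.3, y ≈ 109.8 km.

x ≈ -60.3 km, y ≈ 109.8 km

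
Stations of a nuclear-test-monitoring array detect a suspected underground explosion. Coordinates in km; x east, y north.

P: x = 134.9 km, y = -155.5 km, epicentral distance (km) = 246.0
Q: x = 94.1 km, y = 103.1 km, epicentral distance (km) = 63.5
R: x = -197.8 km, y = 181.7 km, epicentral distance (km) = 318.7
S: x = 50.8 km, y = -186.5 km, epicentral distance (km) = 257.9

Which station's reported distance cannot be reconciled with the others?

Solve using three stations at a time. Using P, Q, S (subtract circle equations pairwise → linear system) gives (x, y) ≈ (39.2, 71.1).
Distances from that point to each station vs reported:
  P: calculated 246.0 vs reported 246.0 → residual 0.0 km
  Q: calculated 63.5 vs reported 63.5 → residual 0.0 km
  R: calculated 261.6 vs reported 318.7 → residual 57.1 km
  S: calculated 257.9 vs reported 257.9 → residual 0.0 km
P, Q, S are mutually consistent (residuals ≈ 0); R is off by 57.1 km.

R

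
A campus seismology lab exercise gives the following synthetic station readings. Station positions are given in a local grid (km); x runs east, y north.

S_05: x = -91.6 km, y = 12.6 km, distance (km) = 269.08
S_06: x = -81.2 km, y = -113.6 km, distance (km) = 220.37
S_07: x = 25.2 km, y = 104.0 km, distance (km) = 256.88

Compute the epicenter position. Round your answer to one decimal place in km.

(138.8, -126.4)

Circle about each station: (x + 91.6)² + (y − 12.6)² = 269.08²; (x + 81.2)² + (y + 113.6)² = 220.37²; (x − 25.2)² + (y − 104.0)² = 256.88².
Subtracting pairs of circle equations eliminates x²+y² and gives linear equations (the radical axes):
20.8 x − 252.4 y = 34790.19
233.6 x + 182.8 y = 9318.43
Solving the 2×2 system: x ≈ 138.8, y ≈ -126.4 km.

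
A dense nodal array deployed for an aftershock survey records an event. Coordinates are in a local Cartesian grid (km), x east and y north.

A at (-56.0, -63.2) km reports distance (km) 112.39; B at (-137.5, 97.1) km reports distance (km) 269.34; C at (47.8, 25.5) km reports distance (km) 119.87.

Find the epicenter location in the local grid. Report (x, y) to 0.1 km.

Circle about each station: (x + 56.0)² + (y + 63.2)² = 112.39²; (x + 137.5)² + (y − 97.1)² = 269.34²; (x − 47.8)² + (y − 25.5)² = 119.87².
Subtracting the A equation from the B and C equations removes the quadratic terms:
-163.0 x + 320.6 y = -38708.10
207.6 x + 177.4 y = -5932.45
Solving the 2×2 system: x ≈ 52.0, y ≈ -94.3 km.

x ≈ 52.0 km, y ≈ -94.3 km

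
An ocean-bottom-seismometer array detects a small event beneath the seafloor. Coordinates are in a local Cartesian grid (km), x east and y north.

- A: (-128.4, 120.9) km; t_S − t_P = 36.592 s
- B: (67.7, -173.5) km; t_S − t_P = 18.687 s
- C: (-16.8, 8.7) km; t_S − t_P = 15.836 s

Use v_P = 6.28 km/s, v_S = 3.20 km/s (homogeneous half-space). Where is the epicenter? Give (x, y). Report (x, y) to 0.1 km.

Distance from S−P lag: d = Δt · v_P v_S / (v_P − v_S) = Δt · (6.28·3.20)/(6.28−3.20) ≈ 6.5247·Δt.
So d_A = 238.75, d_B = 121.93, d_C = 103.32 km.
Circle about each station: (x + 128.4)² + (y − 120.9)² = 238.75²; (x − 67.7)² + (y + 173.5)² = 121.93²; (x + 16.8)² + (y − 8.7)² = 103.32².
Subtracting pairs of circle equations eliminates x²+y² and gives linear equations (the radical axes):
392.2 x − 588.8 y = 45716.81
223.2 x − 224.4 y = 15581.10
Solving the 2×2 system: x ≈ -25.0, y ≈ -94.3 km.
Check against A (with the unrounded x, y): √((x + 128.4)²+(y − 120.9)²) = 238.75 ≈ 238.75 km. ✓

x ≈ -25.0 km, y ≈ -94.3 km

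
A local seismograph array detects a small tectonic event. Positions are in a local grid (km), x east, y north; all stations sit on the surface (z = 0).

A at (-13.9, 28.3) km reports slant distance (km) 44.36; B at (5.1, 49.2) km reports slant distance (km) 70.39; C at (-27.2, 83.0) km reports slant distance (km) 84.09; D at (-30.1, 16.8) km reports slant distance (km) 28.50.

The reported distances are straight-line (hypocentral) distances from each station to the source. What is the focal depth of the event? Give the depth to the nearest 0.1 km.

depth ≈ 20.9 km

Each station gives a sphere (x−x_i)² + (y−y_i)² + z² = d_i² (stations at z=0).
Subtracting the A sphere from B and C: z² cancels, leaving linear equations in x and y:
38.0 x + 41.8 y = -1534.39
-26.6 x + 109.4 y = 1531.42
Solving: x ≈ -44.007, y ≈ 3.298 km (keep extra digits for the depth step; rounded: -44.0, 3.3).
Then from the A sphere: z² = 44.36² − (x + 13.9)² − (y − 28.3)² with x = -44.007, y = 3.298, so z ≈ 20.887 ≈ 20.9 km.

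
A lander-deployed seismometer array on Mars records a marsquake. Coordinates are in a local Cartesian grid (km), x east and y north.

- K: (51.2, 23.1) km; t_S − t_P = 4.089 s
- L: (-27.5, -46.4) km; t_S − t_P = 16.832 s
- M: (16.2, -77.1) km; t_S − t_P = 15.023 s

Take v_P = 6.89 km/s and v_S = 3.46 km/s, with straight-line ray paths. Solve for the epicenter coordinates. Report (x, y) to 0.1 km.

x ≈ 75.7 km, y ≈ 8.7 km

Distance from S−P lag: d = Δt · v_P v_S / (v_P − v_S) = Δt · (6.89·3.46)/(6.89−3.46) ≈ 6.9503·Δt.
So d_K = 28.42, d_L = 116.99, d_M = 104.41 km.
Circle about each station: (x − 51.2)² + (y − 23.1)² = 28.42²; (x + 27.5)² + (y + 46.4)² = 116.99²; (x − 16.2)² + (y + 77.1)² = 104.41².
Subtracting pairs of circle equations eliminates x²+y² and gives linear equations (the radical axes):
-157.4 x − 139.0 y = -13124.80
-70.0 x − 200.4 y = -7041.95
Solving the 2×2 system: x ≈ 75.7, y ≈ 8.7 km.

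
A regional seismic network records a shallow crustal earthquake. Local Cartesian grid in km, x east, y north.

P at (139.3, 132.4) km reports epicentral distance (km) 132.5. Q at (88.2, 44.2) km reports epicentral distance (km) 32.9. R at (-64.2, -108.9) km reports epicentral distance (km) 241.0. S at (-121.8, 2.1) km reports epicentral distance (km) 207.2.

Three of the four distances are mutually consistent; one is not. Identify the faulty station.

R

Solve using three stations at a time. Using P, Q, S (subtract circle equations pairwise → linear system) gives (x, y) ≈ (85.2, 11.5).
Distances from that point to each station vs reported:
  P: calculated 132.5 vs reported 132.5 → residual 0.0 km
  Q: calculated 32.9 vs reported 32.9 → residual 0.0 km
  R: calculated 191.8 vs reported 241.0 → residual 49.2 km
  S: calculated 207.2 vs reported 207.2 → residual 0.0 km
P, Q, S are mutually consistent (residuals ≈ 0); R is off by 49.2 km.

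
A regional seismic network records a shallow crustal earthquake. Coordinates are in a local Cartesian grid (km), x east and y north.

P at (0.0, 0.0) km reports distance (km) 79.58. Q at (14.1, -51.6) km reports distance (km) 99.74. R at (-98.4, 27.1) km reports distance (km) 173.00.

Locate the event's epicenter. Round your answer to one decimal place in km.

Circle about each station: x² + y² = 79.58²; (x − 14.1)² + (y + 51.6)² = 99.74²; (x + 98.4)² + (y − 27.1)² = 173.00².
Subtracting pairs of circle equations eliminates x²+y² and gives linear equations (the radical axes):
28.2 x − 103.2 y = -753.72
-196.8 x + 54.2 y = -13179.05
Solving the 2×2 system: x ≈ 74.6, y ≈ 27.7 km.
Check against P (with the unrounded x, y): √(x²+y²) = 79.56 ≈ 79.58 km. ✓

74.6 km east, 27.7 km north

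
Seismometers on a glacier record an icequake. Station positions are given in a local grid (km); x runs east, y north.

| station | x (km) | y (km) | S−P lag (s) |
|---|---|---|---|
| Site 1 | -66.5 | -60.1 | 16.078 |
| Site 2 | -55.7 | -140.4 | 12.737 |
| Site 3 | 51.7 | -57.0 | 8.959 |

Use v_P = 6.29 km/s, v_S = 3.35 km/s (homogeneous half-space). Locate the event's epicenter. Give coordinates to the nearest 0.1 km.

x ≈ 32.9 km, y ≈ -118.4 km

Distance from S−P lag: d = Δt · v_P v_S / (v_P − v_S) = Δt · (6.29·3.35)/(6.29−3.35) ≈ 7.1672·Δt.
So d_Site 1 = 115.23, d_Site 2 = 91.29, d_Site 3 = 64.21 km.
Circle about each station: (x + 66.5)² + (y + 60.1)² = 115.23²; (x + 55.7)² + (y + 140.4)² = 91.29²; (x − 51.7)² + (y + 57.0)² = 64.21².
Subtracting pairs of circle equations eliminates x²+y² and gives linear equations (the radical axes):
21.6 x − 160.6 y = 19724.48
236.4 x + 6.2 y = 7042.66
Solving the 2×2 system: x ≈ 32.9, y ≈ -118.4 km.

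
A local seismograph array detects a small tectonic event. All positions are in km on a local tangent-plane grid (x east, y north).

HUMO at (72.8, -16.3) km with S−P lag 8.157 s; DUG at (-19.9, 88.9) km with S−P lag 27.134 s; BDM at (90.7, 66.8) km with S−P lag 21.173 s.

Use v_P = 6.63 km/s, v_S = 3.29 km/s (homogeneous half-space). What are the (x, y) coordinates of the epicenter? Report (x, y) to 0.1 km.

Distance from S−P lag: d = Δt · v_P v_S / (v_P − v_S) = Δt · (6.63·3.29)/(6.63−3.29) ≈ 6.5307·Δt.
So d_HUMO = 53.27, d_DUG = 177.21, d_BDM = 138.28 km.
Circle about each station: (x − 72.8)² + (y + 16.3)² = 53.27²; (x + 19.9)² + (y − 88.9)² = 177.21²; (x − 90.7)² + (y − 66.8)² = 138.28².
Subtracting pairs of circle equations eliminates x²+y² and gives linear equations (the radical axes):
-185.4 x + 210.4 y = -25832.00
35.8 x + 166.2 y = -9160.47
Solving the 2×2 system: x ≈ 61.7, y ≈ -68.4 km.

x ≈ 61.7 km, y ≈ -68.4 km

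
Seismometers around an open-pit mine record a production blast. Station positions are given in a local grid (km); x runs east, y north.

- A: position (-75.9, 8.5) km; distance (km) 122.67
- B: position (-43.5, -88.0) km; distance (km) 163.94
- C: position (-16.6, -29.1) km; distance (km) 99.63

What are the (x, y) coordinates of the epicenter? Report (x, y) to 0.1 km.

Circle about each station: (x + 75.9)² + (y − 8.5)² = 122.67²; (x + 43.5)² + (y + 88.0)² = 163.94²; (x + 16.6)² + (y + 29.1)² = 99.63².
Subtracting the A equation from the B and C equations removes the quadratic terms:
64.8 x − 193.0 y = -8025.20
118.6 x − 75.2 y = 411.10
Solving the 2×2 system: x ≈ 37.9, y ≈ 54.3 km.

(37.9, 54.3)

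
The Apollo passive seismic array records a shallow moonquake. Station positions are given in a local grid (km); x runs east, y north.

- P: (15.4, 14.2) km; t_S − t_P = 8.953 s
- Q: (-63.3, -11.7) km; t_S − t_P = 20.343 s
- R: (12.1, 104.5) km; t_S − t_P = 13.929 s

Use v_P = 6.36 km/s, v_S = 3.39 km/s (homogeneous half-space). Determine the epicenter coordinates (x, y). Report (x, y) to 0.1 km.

Distance from S−P lag: d = Δt · v_P v_S / (v_P − v_S) = Δt · (6.36·3.39)/(6.36−3.39) ≈ 7.2594·Δt.
So d_P = 64.99, d_Q = 147.68, d_R = 101.12 km.
Circle about each station: (x − 15.4)² + (y − 14.2)² = 64.99²; (x + 63.3)² + (y + 11.7)² = 147.68²; (x − 12.1)² + (y − 104.5)² = 101.12².
Subtracting pairs of circle equations eliminates x²+y² and gives linear equations (the radical axes):
-157.4 x − 51.8 y = -13880.70
-6.6 x + 180.6 y = 4626.31
Solving the 2×2 system: x ≈ 78.8, y ≈ 28.5 km.

(78.8, 28.5)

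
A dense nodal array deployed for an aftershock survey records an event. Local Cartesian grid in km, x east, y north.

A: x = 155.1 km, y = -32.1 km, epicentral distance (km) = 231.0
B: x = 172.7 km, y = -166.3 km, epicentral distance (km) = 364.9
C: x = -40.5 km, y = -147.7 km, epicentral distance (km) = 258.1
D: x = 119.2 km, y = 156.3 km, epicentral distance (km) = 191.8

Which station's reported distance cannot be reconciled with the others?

A

Solve using three stations at a time. Using B, C, D (subtract circle equations pairwise → linear system) gives (x, y) ≈ (-66.7, 109.1).
Distances from that point to each station vs reported:
  A: calculated 262.9 vs reported 231.0 → residual 31.9 km
  B: calculated 364.9 vs reported 364.9 → residual 0.0 km
  C: calculated 258.1 vs reported 258.1 → residual 0.0 km
  D: calculated 191.8 vs reported 191.8 → residual 0.0 km
B, C, D are mutually consistent (residuals ≈ 0); A is off by 31.9 km.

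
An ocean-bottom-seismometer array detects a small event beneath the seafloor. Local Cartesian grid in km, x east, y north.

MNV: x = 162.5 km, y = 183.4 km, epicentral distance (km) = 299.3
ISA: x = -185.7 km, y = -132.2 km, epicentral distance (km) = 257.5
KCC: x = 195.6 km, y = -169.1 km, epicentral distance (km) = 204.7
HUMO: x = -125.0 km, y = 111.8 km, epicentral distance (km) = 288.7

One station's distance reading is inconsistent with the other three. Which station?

Solve using three stations at a time. Using MNV, ISA, HUMO (subtract circle equations pairwise → linear system) gives (x, y) ≈ (69.9, -101.1).
Distances from that point to each station vs reported:
  MNV: calculated 299.2 vs reported 299.3 → residual 0.1 km
  ISA: calculated 257.4 vs reported 257.5 → residual 0.1 km
  KCC: calculated 142.9 vs reported 204.7 → residual 61.8 km
  HUMO: calculated 288.6 vs reported 288.7 → residual 0.1 km
MNV, ISA, HUMO are mutually consistent (residuals ≈ 0); KCC is off by 61.8 km.

KCC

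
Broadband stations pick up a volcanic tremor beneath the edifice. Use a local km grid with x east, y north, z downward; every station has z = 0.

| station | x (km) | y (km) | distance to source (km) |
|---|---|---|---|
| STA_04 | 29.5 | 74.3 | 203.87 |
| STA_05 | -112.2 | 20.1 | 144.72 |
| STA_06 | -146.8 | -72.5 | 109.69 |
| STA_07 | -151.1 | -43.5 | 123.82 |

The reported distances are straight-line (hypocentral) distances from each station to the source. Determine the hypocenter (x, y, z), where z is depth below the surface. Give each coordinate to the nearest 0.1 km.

Each station gives a sphere (x−x_i)² + (y−y_i)² + z² = d_i² (stations at z=0).
Subtracting the STA_04 sphere from STA_05 and STA_06: z² cancels, leaving linear equations in x and y:
-283.4 x − 108.4 y = 27221.21
-352.6 x − 293.6 y = 49946.83
Solving: x ≈ -57.307, y ≈ -101.296 km (keep extra digits for the depth step; rounded: -57.3, -101.3).
Then from the STA_04 sphere: z² = 203.87² − (x − 29.5)² − (y − 74.3)² with x = -57.307, y = -101.296, so z ≈ 56.512 ≈ 56.5 km.
Check against STA_07 (with the unrounded solution): distance 123.82 ≈ 123.82 km. ✓

(-57.3, -101.3, 56.5)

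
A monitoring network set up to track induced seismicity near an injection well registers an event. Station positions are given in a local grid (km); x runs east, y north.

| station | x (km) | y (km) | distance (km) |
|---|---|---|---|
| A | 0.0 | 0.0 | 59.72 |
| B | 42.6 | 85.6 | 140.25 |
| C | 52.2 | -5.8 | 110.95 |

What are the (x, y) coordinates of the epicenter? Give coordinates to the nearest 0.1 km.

Circle about each station: x² + y² = 59.72²; (x − 42.6)² + (y − 85.6)² = 140.25²; (x − 52.2)² + (y + 5.8)² = 110.95².
Subtracting pairs of circle equations eliminates x²+y² and gives linear equations (the radical axes):
85.2 x + 171.2 y = -6961.46
104.4 x − 11.6 y = -5984.94
Solving the 2×2 system: x ≈ -58.6, y ≈ -11.5 km.
Check against A (with the unrounded x, y): √(x²+y²) = 59.72 ≈ 59.72 km. ✓

(-58.6, -11.5)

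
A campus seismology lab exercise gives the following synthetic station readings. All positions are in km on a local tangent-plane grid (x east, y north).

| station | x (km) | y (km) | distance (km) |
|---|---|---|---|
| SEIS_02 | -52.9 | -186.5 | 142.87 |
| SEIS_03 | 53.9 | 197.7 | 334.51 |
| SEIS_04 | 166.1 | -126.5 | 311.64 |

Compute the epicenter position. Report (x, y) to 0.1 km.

-141.1 km east, -74.1 km north

Circle about each station: (x + 52.9)² + (y + 186.5)² = 142.87²; (x − 53.9)² + (y − 197.7)² = 334.51²; (x − 166.1)² + (y + 126.5)² = 311.64².
Subtracting the SEIS_02 equation from the SEIS_03 and SEIS_04 equations removes the quadratic terms:
213.6 x + 768.4 y = -87075.26
438.0 x + 120.0 y = -70696.85
Solving the 2×2 system: x ≈ -141.1, y ≈ -74.1 km.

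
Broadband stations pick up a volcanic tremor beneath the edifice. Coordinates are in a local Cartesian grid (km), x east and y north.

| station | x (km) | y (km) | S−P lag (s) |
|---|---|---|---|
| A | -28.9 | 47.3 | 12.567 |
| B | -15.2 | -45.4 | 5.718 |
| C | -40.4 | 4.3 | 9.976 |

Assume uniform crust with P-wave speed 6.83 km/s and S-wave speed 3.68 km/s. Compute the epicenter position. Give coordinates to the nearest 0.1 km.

(29.1, -34.5)

Distance from S−P lag: d = Δt · v_P v_S / (v_P − v_S) = Δt · (6.83·3.68)/(6.83−3.68) ≈ 7.9792·Δt.
So d_A = 100.27, d_B = 45.62, d_C = 79.60 km.
Circle about each station: (x + 28.9)² + (y − 47.3)² = 100.27²; (x + 15.2)² + (y + 45.4)² = 45.62²; (x + 40.4)² + (y − 4.3)² = 79.60².
Subtracting the A equation from the B and C equations removes the quadratic terms:
27.4 x − 185.4 y = 7192.59
-23.0 x − 86.0 y = 2296.06
Solving the 2×2 system: x ≈ 29.1, y ≈ -34.5 km.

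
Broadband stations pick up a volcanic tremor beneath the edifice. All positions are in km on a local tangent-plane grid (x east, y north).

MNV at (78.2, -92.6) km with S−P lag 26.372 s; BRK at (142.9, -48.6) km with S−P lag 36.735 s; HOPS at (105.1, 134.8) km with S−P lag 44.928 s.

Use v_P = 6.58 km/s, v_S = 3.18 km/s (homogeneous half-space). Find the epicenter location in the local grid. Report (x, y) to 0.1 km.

x ≈ -82.3 km, y ≈ -68.5 km

Distance from S−P lag: d = Δt · v_P v_S / (v_P − v_S) = Δt · (6.58·3.18)/(6.58−3.18) ≈ 6.1542·Δt.
So d_MNV = 162.30, d_BRK = 226.08, d_HOPS = 276.50 km.
Circle about each station: (x − 78.2)² + (y + 92.6)² = 162.30²; (x − 142.9)² + (y + 48.6)² = 226.08²; (x − 105.1)² + (y − 134.8)² = 276.50².
Subtracting the MNV equation from the BRK and HOPS equations removes the quadratic terms:
129.4 x + 88.0 y = -16678.51
53.8 x + 454.8 y = -35583.91
Solving the 2×2 system: x ≈ -82.3, y ≈ -68.5 km.
Check against MNV (with the unrounded x, y): √((x − 78.2)²+(y + 92.6)²) = 162.30 ≈ 162.30 km. ✓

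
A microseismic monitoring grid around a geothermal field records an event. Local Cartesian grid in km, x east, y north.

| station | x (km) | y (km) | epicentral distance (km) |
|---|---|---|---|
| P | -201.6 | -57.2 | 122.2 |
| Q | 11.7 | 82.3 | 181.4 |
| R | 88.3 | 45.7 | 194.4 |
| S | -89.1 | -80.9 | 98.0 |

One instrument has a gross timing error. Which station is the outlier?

Q

Solve using three stations at a time. Using P, R, S (subtract circle equations pairwise → linear system) gives (x, y) ≈ (-103.8, 15.9).
Distances from that point to each station vs reported:
  P: calculated 122.1 vs reported 122.2 → residual 0.1 km
  Q: calculated 133.2 vs reported 181.4 → residual 48.2 km
  R: calculated 194.4 vs reported 194.4 → residual 0.0 km
  S: calculated 97.9 vs reported 98.0 → residual 0.1 km
P, R, S are mutually consistent (residuals ≈ 0); Q is off by 48.2 km.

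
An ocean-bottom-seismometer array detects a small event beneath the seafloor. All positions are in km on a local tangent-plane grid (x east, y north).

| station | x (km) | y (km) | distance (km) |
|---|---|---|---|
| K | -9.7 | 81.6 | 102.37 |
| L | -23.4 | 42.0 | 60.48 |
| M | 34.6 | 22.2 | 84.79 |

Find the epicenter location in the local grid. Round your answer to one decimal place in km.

x ≈ -41.2 km, y ≈ -15.8 km

Circle about each station: (x + 9.7)² + (y − 81.6)² = 102.37²; (x + 23.4)² + (y − 42.0)² = 60.48²; (x − 34.6)² + (y − 22.2)² = 84.79².
Subtracting the K equation from the L and M equations removes the quadratic terms:
-27.4 x − 79.2 y = 2380.70
88.6 x − 118.8 y = -1772.38
Solving the 2×2 system: x ≈ -41.2, y ≈ -15.8 km.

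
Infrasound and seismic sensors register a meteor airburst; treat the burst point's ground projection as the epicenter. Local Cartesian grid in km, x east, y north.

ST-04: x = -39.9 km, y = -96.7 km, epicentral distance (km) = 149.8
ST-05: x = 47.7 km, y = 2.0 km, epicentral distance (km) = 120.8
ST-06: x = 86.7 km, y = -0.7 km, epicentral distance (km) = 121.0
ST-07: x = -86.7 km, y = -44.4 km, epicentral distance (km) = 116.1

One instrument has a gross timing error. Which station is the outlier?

ST-05

Solve using three stations at a time. Using ST-04, ST-06, ST-07 (subtract circle equations pairwise → linear system) gives (x, y) ≈ (-22.1, 52.0).
Distances from that point to each station vs reported:
  ST-04: calculated 149.7 vs reported 149.8 → residual 0.1 km
  ST-05: calculated 85.9 vs reported 120.8 → residual 34.9 km
  ST-06: calculated 120.9 vs reported 121.0 → residual 0.1 km
  ST-07: calculated 116.0 vs reported 116.1 → residual 0.1 km
ST-04, ST-06, ST-07 are mutually consistent (residuals ≈ 0); ST-05 is off by 34.9 km.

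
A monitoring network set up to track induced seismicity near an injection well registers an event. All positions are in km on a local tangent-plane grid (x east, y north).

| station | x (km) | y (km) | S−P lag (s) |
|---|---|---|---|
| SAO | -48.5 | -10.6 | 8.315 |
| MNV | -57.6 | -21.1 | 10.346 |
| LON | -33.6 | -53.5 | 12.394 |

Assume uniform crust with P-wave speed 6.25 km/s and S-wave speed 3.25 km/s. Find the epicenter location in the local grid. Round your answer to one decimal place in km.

-5.3 km east, 25.5 km north

Distance from S−P lag: d = Δt · v_P v_S / (v_P − v_S) = Δt · (6.25·3.25)/(6.25−3.25) ≈ 6.7708·Δt.
So d_SAO = 56.30, d_MNV = 70.05, d_LON = 83.92 km.
Circle about each station: (x + 48.5)² + (y + 10.6)² = 56.30²; (x + 57.6)² + (y + 21.1)² = 70.05²; (x + 33.6)² + (y + 53.5)² = 83.92².
Subtracting the SAO equation from the MNV and LON equations removes the quadratic terms:
-18.2 x − 21.0 y = -438.95
29.8 x − 85.8 y = -2346.28
Solving the 2×2 system: x ≈ -5.3, y ≈ 25.5 km.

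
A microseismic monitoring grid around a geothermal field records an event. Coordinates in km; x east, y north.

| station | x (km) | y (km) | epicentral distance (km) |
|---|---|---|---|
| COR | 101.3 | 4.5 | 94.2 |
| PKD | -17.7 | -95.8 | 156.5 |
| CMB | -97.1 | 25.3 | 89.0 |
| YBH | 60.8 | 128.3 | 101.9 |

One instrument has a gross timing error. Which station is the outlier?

Solve using three stations at a time. Using PKD, CMB, YBH (subtract circle equations pairwise → linear system) gives (x, y) ≈ (-15.4, 60.7).
Distances from that point to each station vs reported:
  COR: calculated 129.6 vs reported 94.2 → residual 35.4 km
  PKD: calculated 156.5 vs reported 156.5 → residual 0.0 km
  CMB: calculated 89.0 vs reported 89.0 → residual 0.0 km
  YBH: calculated 101.9 vs reported 101.9 → residual 0.0 km
PKD, CMB, YBH are mutually consistent (residuals ≈ 0); COR is off by 35.4 km.

COR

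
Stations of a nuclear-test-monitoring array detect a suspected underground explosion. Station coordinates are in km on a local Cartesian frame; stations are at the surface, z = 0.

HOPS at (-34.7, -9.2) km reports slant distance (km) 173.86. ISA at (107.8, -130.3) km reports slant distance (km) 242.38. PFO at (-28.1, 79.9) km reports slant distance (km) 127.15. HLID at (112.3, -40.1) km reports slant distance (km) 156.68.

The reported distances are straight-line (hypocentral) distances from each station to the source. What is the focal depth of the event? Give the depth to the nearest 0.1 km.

Each station gives a sphere (x−x_i)² + (y−y_i)² + z² = d_i² (stations at z=0).
Subtracting the HOPS sphere from ISA and PFO: z² cancels, leaving linear equations in x and y:
285.0 x − 242.2 y = -1210.56
13.2 x + 178.2 y = 19945.07
Solving: x ≈ 85.488, y ≈ 105.593 km (keep extra digits for the depth step; rounded: 85.5, 105.6).
Then from the HOPS sphere: z² = 173.86² − (x + 34.7)² − (y + 9.2)² with x = 85.488, y = 105.593, so z ≈ 51.036 ≈ 51.0 km.

51.0 km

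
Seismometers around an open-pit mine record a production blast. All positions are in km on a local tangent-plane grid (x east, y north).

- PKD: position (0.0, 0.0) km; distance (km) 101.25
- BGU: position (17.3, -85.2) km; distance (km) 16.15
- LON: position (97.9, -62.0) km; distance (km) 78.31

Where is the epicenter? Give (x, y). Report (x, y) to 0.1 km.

Circle about each station: x² + y² = 101.25²; (x − 17.3)² + (y + 85.2)² = 16.15²; (x − 97.9)² + (y + 62.0)² = 78.31².
Subtracting the PKD equation from the BGU and LON equations removes the quadratic terms:
34.6 x − 170.4 y = 17549.07
195.8 x − 124.0 y = 17547.52
Solving the 2×2 system: x ≈ 28.0, y ≈ -97.3 km.
Check against PKD (with the unrounded x, y): √(x²+y²) = 101.25 ≈ 101.25 km. ✓

28.0 km east, -97.3 km north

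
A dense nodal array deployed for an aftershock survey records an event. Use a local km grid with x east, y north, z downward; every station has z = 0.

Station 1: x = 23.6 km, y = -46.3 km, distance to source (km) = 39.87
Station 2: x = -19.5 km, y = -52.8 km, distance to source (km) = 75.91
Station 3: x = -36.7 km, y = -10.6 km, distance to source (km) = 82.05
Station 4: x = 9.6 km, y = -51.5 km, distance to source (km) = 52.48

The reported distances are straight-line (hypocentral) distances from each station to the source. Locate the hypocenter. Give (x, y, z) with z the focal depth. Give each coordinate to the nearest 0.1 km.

Each station gives a sphere (x−x_i)² + (y−y_i)² + z² = d_i² (stations at z=0).
Subtracting the Station 1 sphere from Station 2 and Station 3: z² cancels, leaving linear equations in x and y:
-86.2 x − 13.0 y = -3705.27
-120.6 x + 71.4 y = -6383.99
Solving: x ≈ 45.005, y ≈ -13.395 km (keep extra digits for the depth step; rounded: 45.0, -13.4).
Then from the Station 1 sphere: z² = 39.87² − (x − 23.6)² − (y + 46.3)² with x = 45.005, y = -13.395, so z ≈ 6.979 ≈ 7.0 km.

x ≈ 45.0 km, y ≈ -13.4 km, depth ≈ 7.0 km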